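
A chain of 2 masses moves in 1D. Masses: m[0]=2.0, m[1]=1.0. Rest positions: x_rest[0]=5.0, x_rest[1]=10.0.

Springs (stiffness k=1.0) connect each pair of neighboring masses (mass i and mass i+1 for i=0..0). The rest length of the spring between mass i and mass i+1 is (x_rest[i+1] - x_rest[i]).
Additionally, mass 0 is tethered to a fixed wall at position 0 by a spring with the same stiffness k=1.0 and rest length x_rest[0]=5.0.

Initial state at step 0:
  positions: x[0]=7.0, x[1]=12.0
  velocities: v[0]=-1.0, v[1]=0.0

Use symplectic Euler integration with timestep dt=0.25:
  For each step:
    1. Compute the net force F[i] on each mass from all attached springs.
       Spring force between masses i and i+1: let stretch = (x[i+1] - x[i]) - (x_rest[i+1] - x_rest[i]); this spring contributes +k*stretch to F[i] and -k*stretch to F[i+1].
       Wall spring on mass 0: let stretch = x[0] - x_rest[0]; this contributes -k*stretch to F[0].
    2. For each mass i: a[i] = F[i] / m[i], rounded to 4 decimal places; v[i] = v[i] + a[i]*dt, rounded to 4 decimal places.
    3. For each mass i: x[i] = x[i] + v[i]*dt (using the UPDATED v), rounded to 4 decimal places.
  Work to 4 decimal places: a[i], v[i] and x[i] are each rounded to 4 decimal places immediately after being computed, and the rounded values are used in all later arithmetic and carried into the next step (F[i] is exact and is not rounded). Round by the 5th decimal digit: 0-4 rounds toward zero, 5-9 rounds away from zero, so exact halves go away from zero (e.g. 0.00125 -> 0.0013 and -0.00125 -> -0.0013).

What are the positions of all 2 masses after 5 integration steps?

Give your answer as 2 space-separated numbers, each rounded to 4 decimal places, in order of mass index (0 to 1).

Step 0: x=[7.0000 12.0000] v=[-1.0000 0.0000]
Step 1: x=[6.6875 12.0000] v=[-1.2500 0.0000]
Step 2: x=[6.3320 11.9805] v=[-1.4219 -0.0781]
Step 3: x=[5.9552 11.9205] v=[-1.5074 -0.2402]
Step 4: x=[5.5787 11.8001] v=[-1.5061 -0.4815]
Step 5: x=[5.2223 11.6034] v=[-1.4258 -0.7869]

Answer: 5.2223 11.6034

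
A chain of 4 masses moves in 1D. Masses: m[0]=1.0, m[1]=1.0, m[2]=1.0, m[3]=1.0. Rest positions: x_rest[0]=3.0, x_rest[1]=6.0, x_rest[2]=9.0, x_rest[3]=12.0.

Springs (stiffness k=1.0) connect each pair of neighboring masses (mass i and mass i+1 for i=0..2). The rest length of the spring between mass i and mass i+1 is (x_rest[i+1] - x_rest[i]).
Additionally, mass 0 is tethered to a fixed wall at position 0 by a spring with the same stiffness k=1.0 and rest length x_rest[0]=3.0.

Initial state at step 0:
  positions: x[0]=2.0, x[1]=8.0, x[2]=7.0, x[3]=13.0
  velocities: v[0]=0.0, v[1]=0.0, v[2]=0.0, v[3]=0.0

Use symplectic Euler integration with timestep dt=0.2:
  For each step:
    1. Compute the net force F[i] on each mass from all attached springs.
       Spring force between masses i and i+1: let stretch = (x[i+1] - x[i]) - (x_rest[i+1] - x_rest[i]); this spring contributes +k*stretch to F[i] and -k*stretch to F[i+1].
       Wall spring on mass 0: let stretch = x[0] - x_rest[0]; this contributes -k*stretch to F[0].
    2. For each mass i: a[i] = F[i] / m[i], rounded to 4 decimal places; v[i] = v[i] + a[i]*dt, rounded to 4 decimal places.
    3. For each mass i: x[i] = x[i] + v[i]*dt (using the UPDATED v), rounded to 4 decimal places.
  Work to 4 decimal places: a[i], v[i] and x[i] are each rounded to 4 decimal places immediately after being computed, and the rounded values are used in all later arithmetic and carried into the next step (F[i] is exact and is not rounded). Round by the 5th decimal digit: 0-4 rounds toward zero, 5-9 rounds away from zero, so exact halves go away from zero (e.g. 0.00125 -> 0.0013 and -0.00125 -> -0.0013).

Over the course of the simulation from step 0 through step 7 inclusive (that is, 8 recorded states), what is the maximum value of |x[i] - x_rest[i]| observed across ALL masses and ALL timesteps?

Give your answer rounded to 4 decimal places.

Step 0: x=[2.0000 8.0000 7.0000 13.0000] v=[0.0000 0.0000 0.0000 0.0000]
Step 1: x=[2.1600 7.7200 7.2800 12.8800] v=[0.8000 -1.4000 1.4000 -0.6000]
Step 2: x=[2.4560 7.2000 7.8016 12.6560] v=[1.4800 -2.6000 2.6080 -1.1200]
Step 3: x=[2.8435 6.5143 8.4933 12.3578] v=[1.9376 -3.4285 3.4586 -1.4909]
Step 4: x=[3.2641 5.7609 9.2604 12.0250] v=[2.1031 -3.7669 3.8357 -1.6638]
Step 5: x=[3.6540 5.0476 9.9981 11.7017] v=[1.9496 -3.5664 3.6887 -1.6167]
Step 6: x=[3.9535 4.4766 10.6060 11.4302] v=[1.4975 -2.8550 3.0393 -1.3574]
Step 7: x=[4.1158 4.1299 11.0017 11.2458] v=[0.8114 -1.7337 1.9783 -0.9222]
Max displacement = 2.0017

Answer: 2.0017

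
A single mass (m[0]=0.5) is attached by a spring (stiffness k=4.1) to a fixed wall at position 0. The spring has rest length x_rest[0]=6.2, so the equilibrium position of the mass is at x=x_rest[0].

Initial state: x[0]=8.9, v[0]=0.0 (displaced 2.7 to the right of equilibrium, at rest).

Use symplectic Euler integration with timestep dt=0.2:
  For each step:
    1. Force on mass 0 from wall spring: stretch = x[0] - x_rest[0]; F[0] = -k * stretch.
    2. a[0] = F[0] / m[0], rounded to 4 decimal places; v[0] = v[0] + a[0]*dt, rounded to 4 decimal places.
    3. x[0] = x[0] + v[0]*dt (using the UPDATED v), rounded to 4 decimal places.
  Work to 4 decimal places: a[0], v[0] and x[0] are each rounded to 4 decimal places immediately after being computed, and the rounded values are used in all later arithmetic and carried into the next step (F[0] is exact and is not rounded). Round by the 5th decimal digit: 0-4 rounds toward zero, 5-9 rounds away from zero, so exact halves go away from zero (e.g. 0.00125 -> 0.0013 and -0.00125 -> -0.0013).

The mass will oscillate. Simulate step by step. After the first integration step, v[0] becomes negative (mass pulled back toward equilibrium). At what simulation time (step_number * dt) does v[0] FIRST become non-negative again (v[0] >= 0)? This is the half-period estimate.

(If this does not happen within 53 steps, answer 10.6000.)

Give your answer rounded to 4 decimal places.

Answer: 1.2000

Derivation:
Step 0: x=[8.9000] v=[0.0000]
Step 1: x=[8.0144] v=[-4.4280]
Step 2: x=[6.5337] v=[-7.4036]
Step 3: x=[4.9435] v=[-7.9509]
Step 4: x=[3.7655] v=[-5.8902]
Step 5: x=[3.3860] v=[-1.8976]
Step 6: x=[3.9295] v=[2.7174]
First v>=0 after going negative at step 6, time=1.2000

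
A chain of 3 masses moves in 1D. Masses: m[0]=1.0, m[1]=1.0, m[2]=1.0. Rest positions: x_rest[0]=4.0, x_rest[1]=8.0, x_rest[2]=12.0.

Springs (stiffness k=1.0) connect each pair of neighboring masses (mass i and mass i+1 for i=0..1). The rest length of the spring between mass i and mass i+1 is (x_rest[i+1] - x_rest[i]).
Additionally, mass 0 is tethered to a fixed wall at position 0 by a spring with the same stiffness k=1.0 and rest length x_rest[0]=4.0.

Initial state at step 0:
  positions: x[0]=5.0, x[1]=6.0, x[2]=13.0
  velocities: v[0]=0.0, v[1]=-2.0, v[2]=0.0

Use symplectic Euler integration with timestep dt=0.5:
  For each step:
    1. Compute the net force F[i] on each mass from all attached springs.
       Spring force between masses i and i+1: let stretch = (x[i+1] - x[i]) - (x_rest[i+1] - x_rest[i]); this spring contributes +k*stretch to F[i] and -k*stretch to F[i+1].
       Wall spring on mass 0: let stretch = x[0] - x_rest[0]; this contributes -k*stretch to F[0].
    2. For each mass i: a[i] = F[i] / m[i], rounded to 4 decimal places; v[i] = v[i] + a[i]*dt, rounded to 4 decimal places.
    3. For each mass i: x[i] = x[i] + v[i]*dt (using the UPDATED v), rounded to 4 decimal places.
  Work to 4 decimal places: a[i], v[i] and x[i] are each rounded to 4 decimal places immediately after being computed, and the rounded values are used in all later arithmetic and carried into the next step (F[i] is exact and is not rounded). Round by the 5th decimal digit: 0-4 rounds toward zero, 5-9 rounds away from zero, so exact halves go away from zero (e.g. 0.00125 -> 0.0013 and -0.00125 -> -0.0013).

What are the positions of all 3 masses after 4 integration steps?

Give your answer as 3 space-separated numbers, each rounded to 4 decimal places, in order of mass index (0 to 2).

Step 0: x=[5.0000 6.0000 13.0000] v=[0.0000 -2.0000 0.0000]
Step 1: x=[4.0000 6.5000 12.2500] v=[-2.0000 1.0000 -1.5000]
Step 2: x=[2.6250 7.8125 11.0625] v=[-2.7500 2.6250 -2.3750]
Step 3: x=[1.8906 8.6407 10.0625] v=[-1.4688 1.6563 -2.0000]
Step 4: x=[2.3711 8.1368 9.7071] v=[0.9610 -1.0079 -0.7109]

Answer: 2.3711 8.1368 9.7071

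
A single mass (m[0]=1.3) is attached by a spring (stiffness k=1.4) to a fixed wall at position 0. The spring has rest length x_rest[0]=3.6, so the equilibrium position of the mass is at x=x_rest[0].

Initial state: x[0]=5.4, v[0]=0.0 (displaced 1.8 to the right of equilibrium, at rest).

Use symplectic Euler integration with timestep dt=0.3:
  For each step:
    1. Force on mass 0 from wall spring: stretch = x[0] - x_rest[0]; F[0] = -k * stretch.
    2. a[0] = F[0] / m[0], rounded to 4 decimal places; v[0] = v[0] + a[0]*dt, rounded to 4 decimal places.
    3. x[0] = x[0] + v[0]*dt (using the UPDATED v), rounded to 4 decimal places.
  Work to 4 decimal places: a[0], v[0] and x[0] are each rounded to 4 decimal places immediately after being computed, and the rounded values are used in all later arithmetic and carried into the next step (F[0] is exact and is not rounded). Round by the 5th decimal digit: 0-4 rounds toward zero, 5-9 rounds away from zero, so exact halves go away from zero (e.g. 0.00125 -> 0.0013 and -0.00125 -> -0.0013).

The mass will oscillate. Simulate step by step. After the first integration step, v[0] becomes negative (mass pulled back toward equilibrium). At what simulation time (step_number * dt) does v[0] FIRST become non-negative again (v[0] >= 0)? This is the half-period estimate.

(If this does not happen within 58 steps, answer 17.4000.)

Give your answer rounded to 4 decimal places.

Step 0: x=[5.4000] v=[0.0000]
Step 1: x=[5.2255] v=[-0.5816]
Step 2: x=[4.8935] v=[-1.1068]
Step 3: x=[4.4361] v=[-1.5247]
Step 4: x=[3.8977] v=[-1.7948]
Step 5: x=[3.3304] v=[-1.8910]
Step 6: x=[2.7892] v=[-1.8039]
Step 7: x=[2.3266] v=[-1.5419]
Step 8: x=[1.9875] v=[-1.1305]
Step 9: x=[1.8046] v=[-0.6096]
Step 10: x=[1.7957] v=[-0.0296]
Step 11: x=[1.9617] v=[0.5533]
First v>=0 after going negative at step 11, time=3.3000

Answer: 3.3000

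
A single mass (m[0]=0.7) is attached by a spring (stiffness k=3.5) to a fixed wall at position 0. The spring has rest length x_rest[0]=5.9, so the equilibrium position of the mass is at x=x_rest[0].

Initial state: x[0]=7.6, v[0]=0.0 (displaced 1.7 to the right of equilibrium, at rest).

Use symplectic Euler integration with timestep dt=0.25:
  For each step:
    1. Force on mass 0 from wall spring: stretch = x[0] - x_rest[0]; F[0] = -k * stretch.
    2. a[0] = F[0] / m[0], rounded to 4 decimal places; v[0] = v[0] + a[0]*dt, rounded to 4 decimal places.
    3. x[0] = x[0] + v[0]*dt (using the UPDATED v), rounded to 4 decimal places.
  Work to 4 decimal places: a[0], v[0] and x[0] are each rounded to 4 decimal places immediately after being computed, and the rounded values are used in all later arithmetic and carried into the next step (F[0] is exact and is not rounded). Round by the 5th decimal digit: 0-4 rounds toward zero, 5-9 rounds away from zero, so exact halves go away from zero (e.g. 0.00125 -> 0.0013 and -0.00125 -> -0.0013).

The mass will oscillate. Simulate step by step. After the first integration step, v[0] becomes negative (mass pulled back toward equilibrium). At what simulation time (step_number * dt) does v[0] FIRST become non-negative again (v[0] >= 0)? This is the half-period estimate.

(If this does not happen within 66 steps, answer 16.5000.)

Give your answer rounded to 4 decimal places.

Answer: 1.5000

Derivation:
Step 0: x=[7.6000] v=[0.0000]
Step 1: x=[7.0688] v=[-2.1250]
Step 2: x=[6.1723] v=[-3.5860]
Step 3: x=[5.1907] v=[-3.9264]
Step 4: x=[4.4308] v=[-3.0398]
Step 5: x=[4.1300] v=[-1.2033]
Step 6: x=[4.3823] v=[1.0092]
First v>=0 after going negative at step 6, time=1.5000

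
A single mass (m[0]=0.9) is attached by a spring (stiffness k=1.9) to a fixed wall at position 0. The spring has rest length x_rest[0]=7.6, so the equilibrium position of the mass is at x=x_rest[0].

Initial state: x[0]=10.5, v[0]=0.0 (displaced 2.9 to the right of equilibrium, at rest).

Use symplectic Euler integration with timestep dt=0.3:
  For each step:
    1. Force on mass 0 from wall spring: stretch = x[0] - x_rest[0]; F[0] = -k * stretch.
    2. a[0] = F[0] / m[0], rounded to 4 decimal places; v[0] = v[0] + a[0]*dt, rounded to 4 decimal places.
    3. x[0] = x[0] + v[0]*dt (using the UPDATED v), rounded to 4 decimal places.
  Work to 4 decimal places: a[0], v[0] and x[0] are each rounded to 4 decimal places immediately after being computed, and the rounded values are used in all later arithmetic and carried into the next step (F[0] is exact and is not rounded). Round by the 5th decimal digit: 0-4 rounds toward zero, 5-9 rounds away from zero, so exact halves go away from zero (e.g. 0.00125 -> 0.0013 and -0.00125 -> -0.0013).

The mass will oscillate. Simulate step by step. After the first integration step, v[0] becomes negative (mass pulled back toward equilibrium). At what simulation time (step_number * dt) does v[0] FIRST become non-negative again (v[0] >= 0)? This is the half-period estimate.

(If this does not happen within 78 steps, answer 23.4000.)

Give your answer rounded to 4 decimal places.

Answer: 2.4000

Derivation:
Step 0: x=[10.5000] v=[0.0000]
Step 1: x=[9.9490] v=[-1.8367]
Step 2: x=[8.9517] v=[-3.3244]
Step 3: x=[7.6976] v=[-4.1805]
Step 4: x=[6.4249] v=[-4.2423]
Step 5: x=[5.3755] v=[-3.4981]
Step 6: x=[4.7487] v=[-2.0892]
Step 7: x=[4.6637] v=[-0.2834]
Step 8: x=[5.1366] v=[1.5763]
First v>=0 after going negative at step 8, time=2.4000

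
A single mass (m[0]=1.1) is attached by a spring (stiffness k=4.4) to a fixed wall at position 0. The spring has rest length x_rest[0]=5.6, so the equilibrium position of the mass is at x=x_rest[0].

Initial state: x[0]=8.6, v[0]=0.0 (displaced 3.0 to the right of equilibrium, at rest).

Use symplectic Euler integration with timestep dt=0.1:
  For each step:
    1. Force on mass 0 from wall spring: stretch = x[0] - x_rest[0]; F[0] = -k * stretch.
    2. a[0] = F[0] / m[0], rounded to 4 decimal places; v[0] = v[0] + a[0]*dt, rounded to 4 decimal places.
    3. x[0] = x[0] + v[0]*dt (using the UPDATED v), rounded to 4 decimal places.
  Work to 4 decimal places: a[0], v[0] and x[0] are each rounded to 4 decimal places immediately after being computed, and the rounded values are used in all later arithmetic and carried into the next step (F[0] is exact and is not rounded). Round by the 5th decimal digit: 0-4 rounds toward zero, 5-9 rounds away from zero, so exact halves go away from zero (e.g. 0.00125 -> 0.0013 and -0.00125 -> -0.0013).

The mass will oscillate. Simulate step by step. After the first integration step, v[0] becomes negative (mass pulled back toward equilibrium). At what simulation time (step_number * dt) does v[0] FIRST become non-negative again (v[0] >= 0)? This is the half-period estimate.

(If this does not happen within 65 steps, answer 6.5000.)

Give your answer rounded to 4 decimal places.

Step 0: x=[8.6000] v=[0.0000]
Step 1: x=[8.4800] v=[-1.2000]
Step 2: x=[8.2448] v=[-2.3520]
Step 3: x=[7.9038] v=[-3.4099]
Step 4: x=[7.4707] v=[-4.3314]
Step 5: x=[6.9627] v=[-5.0797]
Step 6: x=[6.4002] v=[-5.6248]
Step 7: x=[5.8057] v=[-5.9449]
Step 8: x=[5.2030] v=[-6.0272]
Step 9: x=[4.6162] v=[-5.8684]
Step 10: x=[4.0687] v=[-5.4749]
Step 11: x=[3.5825] v=[-4.8624]
Step 12: x=[3.1770] v=[-4.0554]
Step 13: x=[2.8684] v=[-3.0862]
Step 14: x=[2.6690] v=[-1.9936]
Step 15: x=[2.5869] v=[-0.8212]
Step 16: x=[2.6253] v=[0.3840]
First v>=0 after going negative at step 16, time=1.6000

Answer: 1.6000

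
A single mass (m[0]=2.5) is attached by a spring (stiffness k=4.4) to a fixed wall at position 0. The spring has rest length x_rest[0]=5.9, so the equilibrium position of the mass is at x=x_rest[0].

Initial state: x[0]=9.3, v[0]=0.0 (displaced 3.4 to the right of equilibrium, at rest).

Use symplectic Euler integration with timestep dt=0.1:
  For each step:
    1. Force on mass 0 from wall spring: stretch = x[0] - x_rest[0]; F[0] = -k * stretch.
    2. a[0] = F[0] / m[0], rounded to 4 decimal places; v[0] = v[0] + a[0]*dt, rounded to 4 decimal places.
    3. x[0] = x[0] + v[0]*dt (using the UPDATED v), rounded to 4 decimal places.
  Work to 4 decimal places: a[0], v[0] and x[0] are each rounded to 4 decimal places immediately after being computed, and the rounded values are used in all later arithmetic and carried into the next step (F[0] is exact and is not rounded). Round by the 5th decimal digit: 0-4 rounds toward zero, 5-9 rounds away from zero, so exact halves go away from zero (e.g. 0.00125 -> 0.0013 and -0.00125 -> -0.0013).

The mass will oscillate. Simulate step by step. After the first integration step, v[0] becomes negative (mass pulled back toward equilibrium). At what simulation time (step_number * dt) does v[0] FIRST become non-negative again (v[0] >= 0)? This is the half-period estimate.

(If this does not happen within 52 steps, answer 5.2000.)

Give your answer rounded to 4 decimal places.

Step 0: x=[9.3000] v=[0.0000]
Step 1: x=[9.2402] v=[-0.5984]
Step 2: x=[9.1216] v=[-1.1863]
Step 3: x=[8.9463] v=[-1.7533]
Step 4: x=[8.7174] v=[-2.2895]
Step 5: x=[8.4389] v=[-2.7854]
Step 6: x=[8.1157] v=[-3.2323]
Step 7: x=[7.7535] v=[-3.6223]
Step 8: x=[7.3587] v=[-3.9485]
Step 9: x=[6.9382] v=[-4.2052]
Step 10: x=[6.4994] v=[-4.3879]
Step 11: x=[6.0501] v=[-4.4934]
Step 12: x=[5.5981] v=[-4.5198]
Step 13: x=[5.1514] v=[-4.4667]
Step 14: x=[4.7179] v=[-4.3350]
Step 15: x=[4.3052] v=[-4.1270]
Step 16: x=[3.9206] v=[-3.8463]
Step 17: x=[3.5708] v=[-3.4979]
Step 18: x=[3.2620] v=[-3.0880]
Step 19: x=[2.9996] v=[-2.6237]
Step 20: x=[2.7883] v=[-2.1132]
Step 21: x=[2.6318] v=[-1.5655]
Step 22: x=[2.5328] v=[-0.9903]
Step 23: x=[2.4930] v=[-0.3977]
Step 24: x=[2.5132] v=[0.2019]
First v>=0 after going negative at step 24, time=2.4000

Answer: 2.4000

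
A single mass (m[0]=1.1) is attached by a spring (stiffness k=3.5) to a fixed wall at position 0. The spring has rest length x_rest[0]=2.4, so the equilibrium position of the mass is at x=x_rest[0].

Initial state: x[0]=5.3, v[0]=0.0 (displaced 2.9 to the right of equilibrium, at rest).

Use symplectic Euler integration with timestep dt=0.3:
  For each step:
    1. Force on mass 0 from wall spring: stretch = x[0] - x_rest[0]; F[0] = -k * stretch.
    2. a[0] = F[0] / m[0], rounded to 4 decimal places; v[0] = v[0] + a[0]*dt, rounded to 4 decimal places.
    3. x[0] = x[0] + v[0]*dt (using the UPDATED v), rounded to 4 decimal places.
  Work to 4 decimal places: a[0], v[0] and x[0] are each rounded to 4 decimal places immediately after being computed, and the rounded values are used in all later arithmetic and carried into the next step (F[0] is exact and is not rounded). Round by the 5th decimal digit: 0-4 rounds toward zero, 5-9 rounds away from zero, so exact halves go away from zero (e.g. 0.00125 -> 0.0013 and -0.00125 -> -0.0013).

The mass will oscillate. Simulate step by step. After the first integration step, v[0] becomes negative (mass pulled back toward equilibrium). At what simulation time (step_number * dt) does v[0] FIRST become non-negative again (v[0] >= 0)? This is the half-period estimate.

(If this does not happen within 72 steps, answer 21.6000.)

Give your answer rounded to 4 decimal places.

Step 0: x=[5.3000] v=[0.0000]
Step 1: x=[4.4695] v=[-2.7682]
Step 2: x=[3.0464] v=[-4.7436]
Step 3: x=[1.4382] v=[-5.3606]
Step 4: x=[0.1055] v=[-4.4425]
Step 5: x=[-0.5702] v=[-2.2523]
Step 6: x=[-0.3953] v=[0.5829]
First v>=0 after going negative at step 6, time=1.8000

Answer: 1.8000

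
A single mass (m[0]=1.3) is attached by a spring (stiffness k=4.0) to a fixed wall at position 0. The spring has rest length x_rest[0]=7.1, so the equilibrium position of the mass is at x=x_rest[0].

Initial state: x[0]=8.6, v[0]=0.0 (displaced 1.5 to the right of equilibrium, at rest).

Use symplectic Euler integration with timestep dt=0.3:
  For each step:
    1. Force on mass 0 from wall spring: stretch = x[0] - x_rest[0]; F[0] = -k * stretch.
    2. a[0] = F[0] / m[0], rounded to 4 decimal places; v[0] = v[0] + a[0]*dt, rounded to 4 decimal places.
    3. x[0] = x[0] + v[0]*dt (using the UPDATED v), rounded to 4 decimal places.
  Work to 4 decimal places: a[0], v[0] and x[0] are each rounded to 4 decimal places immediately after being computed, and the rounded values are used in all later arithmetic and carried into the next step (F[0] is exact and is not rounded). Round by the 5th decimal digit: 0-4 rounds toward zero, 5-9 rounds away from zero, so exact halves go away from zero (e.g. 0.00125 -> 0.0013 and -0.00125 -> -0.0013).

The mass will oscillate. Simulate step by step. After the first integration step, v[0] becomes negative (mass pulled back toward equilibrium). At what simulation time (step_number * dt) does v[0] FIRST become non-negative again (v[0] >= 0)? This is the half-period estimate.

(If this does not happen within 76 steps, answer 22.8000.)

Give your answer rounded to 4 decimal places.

Step 0: x=[8.6000] v=[0.0000]
Step 1: x=[8.1846] v=[-1.3846]
Step 2: x=[7.4689] v=[-2.3858]
Step 3: x=[6.6510] v=[-2.7263]
Step 4: x=[5.9574] v=[-2.3119]
Step 5: x=[5.5802] v=[-1.2572]
Step 6: x=[5.6239] v=[0.1457]
First v>=0 after going negative at step 6, time=1.8000

Answer: 1.8000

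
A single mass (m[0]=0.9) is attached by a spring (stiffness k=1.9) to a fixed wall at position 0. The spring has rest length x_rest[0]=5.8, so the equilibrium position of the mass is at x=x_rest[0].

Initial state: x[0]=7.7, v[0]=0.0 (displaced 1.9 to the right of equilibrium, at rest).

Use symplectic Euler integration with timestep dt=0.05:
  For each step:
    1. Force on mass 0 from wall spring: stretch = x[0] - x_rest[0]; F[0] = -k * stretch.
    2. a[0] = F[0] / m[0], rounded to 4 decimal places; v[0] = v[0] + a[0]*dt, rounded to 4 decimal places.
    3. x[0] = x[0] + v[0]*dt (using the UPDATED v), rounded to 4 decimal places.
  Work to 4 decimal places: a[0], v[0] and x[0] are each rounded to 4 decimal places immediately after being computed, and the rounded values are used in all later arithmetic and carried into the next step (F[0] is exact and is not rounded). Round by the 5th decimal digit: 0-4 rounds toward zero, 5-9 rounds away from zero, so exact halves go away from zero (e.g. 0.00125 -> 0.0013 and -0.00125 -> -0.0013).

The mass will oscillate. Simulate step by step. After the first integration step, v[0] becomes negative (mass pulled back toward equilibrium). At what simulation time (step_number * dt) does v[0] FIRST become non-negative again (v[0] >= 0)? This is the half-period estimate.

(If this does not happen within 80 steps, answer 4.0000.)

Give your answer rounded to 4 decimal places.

Step 0: x=[7.7000] v=[0.0000]
Step 1: x=[7.6900] v=[-0.2006]
Step 2: x=[7.6700] v=[-0.4001]
Step 3: x=[7.6401] v=[-0.5975]
Step 4: x=[7.6005] v=[-0.7917]
Step 5: x=[7.5514] v=[-0.9818]
Step 6: x=[7.4931] v=[-1.1667]
Step 7: x=[7.4258] v=[-1.3454]
Step 8: x=[7.3500] v=[-1.5170]
Step 9: x=[7.2660] v=[-1.6806]
Step 10: x=[7.1742] v=[-1.8353]
Step 11: x=[7.0752] v=[-1.9804]
Step 12: x=[6.9695] v=[-2.1150]
Step 13: x=[6.8576] v=[-2.2384]
Step 14: x=[6.7401] v=[-2.3500]
Step 15: x=[6.6176] v=[-2.4492]
Step 16: x=[6.4908] v=[-2.5355]
Step 17: x=[6.3604] v=[-2.6084]
Step 18: x=[6.2270] v=[-2.6676]
Step 19: x=[6.0914] v=[-2.7127]
Step 20: x=[5.9542] v=[-2.7435]
Step 21: x=[5.8162] v=[-2.7598]
Step 22: x=[5.6781] v=[-2.7615]
Step 23: x=[5.5407] v=[-2.7486]
Step 24: x=[5.4046] v=[-2.7212]
Step 25: x=[5.2706] v=[-2.6795]
Step 26: x=[5.1394] v=[-2.6236]
Step 27: x=[5.0117] v=[-2.5539]
Step 28: x=[4.8882] v=[-2.4707]
Step 29: x=[4.7695] v=[-2.3745]
Step 30: x=[4.6562] v=[-2.2657]
Step 31: x=[4.5490] v=[-2.1450]
Step 32: x=[4.4484] v=[-2.0130]
Step 33: x=[4.3549] v=[-1.8703]
Step 34: x=[4.2690] v=[-1.7178]
Step 35: x=[4.1912] v=[-1.5562]
Step 36: x=[4.1219] v=[-1.3864]
Step 37: x=[4.0614] v=[-1.2093]
Step 38: x=[4.0101] v=[-1.0258]
Step 39: x=[3.9683] v=[-0.8369]
Step 40: x=[3.9361] v=[-0.6436]
Step 41: x=[3.9138] v=[-0.4469]
Step 42: x=[3.9014] v=[-0.2478]
Step 43: x=[3.8990] v=[-0.0474]
Step 44: x=[3.9067] v=[0.1533]
First v>=0 after going negative at step 44, time=2.2000

Answer: 2.2000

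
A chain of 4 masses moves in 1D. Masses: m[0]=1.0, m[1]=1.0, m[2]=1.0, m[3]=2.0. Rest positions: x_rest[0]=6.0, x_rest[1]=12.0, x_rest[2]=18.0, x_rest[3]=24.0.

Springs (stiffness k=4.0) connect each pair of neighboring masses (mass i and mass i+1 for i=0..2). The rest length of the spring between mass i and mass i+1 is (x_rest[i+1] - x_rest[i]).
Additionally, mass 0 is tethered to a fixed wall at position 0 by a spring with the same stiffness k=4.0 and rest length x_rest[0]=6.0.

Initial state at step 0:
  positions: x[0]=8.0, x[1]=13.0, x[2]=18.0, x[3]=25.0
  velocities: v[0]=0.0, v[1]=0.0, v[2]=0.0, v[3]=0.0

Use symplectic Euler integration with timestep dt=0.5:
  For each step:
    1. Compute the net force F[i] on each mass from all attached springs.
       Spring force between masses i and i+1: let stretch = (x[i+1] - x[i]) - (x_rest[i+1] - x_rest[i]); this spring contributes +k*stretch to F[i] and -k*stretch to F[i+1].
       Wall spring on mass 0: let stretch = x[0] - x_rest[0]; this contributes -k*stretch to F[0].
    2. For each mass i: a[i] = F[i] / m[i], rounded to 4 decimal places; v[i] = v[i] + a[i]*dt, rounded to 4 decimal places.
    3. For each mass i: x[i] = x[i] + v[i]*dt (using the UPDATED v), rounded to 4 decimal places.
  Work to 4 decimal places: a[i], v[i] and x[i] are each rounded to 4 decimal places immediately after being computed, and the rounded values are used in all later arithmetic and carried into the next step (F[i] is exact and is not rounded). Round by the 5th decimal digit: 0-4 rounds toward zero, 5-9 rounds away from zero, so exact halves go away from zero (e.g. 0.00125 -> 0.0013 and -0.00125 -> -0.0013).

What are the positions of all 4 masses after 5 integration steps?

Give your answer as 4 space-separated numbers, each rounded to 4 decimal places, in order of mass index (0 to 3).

Answer: 4.7500 12.3750 19.6875 23.3438

Derivation:
Step 0: x=[8.0000 13.0000 18.0000 25.0000] v=[0.0000 0.0000 0.0000 0.0000]
Step 1: x=[5.0000 13.0000 20.0000 24.5000] v=[-6.0000 0.0000 4.0000 -1.0000]
Step 2: x=[5.0000 12.0000 19.5000 24.7500] v=[0.0000 -2.0000 -1.0000 0.5000]
Step 3: x=[7.0000 11.5000 16.7500 25.3750] v=[4.0000 -1.0000 -5.5000 1.2500]
Step 4: x=[6.5000 11.7500 17.3750 24.6875] v=[-1.0000 0.5000 1.2500 -1.3750]
Step 5: x=[4.7500 12.3750 19.6875 23.3438] v=[-3.5000 1.2500 4.6250 -2.6875]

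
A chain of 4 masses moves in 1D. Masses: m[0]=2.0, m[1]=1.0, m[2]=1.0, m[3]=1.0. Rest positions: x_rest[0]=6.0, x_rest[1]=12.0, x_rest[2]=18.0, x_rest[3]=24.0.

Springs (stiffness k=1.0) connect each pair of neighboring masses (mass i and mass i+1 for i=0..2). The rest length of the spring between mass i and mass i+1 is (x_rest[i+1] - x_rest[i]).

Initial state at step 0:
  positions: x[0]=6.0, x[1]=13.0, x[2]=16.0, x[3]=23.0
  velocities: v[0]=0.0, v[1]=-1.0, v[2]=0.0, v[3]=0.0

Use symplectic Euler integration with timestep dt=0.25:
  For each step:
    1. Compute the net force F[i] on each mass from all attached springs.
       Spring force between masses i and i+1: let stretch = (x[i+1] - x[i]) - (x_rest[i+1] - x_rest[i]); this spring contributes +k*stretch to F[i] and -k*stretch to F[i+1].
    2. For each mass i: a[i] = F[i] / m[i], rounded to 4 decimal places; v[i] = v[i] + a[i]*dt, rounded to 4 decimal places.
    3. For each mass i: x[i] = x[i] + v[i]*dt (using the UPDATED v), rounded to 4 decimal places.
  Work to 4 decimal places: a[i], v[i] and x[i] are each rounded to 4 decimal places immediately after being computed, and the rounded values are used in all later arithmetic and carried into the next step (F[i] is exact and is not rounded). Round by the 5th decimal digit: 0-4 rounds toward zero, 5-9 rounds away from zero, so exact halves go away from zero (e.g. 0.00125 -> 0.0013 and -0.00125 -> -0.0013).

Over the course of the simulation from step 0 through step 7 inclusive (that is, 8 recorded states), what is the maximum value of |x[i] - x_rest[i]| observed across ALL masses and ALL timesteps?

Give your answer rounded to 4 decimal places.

Answer: 2.2448

Derivation:
Step 0: x=[6.0000 13.0000 16.0000 23.0000] v=[0.0000 -1.0000 0.0000 0.0000]
Step 1: x=[6.0313 12.5000 16.2500 22.9375] v=[0.1250 -2.0000 1.0000 -0.2500]
Step 2: x=[6.0772 11.8301 16.6836 22.8320] v=[0.1836 -2.6797 1.7344 -0.4219]
Step 3: x=[6.1154 11.1040 17.1981 22.7173] v=[0.1527 -2.9046 2.0581 -0.4590]
Step 4: x=[6.1220 10.4470 17.6767 22.6326] v=[0.0263 -2.6282 1.9144 -0.3388]
Step 5: x=[6.0762 9.9715 18.0132 22.6132] v=[-0.1831 -1.9020 1.3460 -0.0778]
Step 6: x=[5.9647 9.7552 18.1346 22.6813] v=[-0.4462 -0.8654 0.4856 0.2722]
Step 7: x=[5.7841 9.8257 18.0165 22.8402] v=[-0.7224 0.2818 -0.4726 0.6355]
Max displacement = 2.2448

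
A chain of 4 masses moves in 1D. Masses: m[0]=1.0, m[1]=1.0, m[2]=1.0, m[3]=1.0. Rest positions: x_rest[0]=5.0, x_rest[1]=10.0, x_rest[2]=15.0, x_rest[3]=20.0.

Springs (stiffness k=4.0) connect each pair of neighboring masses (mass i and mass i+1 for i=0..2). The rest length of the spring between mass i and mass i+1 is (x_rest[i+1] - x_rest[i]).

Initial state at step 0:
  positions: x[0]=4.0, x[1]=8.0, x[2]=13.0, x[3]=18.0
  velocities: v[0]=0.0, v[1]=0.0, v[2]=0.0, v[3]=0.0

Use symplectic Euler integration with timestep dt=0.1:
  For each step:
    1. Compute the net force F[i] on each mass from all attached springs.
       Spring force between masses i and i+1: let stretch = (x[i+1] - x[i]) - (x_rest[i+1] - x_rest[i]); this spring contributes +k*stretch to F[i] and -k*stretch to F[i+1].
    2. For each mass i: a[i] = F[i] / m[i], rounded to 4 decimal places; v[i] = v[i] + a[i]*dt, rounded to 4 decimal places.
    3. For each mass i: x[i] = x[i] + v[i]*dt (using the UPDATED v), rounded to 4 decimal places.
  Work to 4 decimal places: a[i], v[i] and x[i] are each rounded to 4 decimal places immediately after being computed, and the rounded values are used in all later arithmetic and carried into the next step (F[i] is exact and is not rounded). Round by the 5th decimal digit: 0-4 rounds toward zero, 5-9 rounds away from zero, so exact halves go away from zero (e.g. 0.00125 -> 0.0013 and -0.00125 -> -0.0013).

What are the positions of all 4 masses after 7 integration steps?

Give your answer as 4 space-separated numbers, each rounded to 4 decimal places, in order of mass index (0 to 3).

Answer: 3.2217 8.6250 13.1424 18.0111

Derivation:
Step 0: x=[4.0000 8.0000 13.0000 18.0000] v=[0.0000 0.0000 0.0000 0.0000]
Step 1: x=[3.9600 8.0400 13.0000 18.0000] v=[-0.4000 0.4000 0.0000 0.0000]
Step 2: x=[3.8832 8.1152 13.0016 18.0000] v=[-0.7680 0.7520 0.0160 0.0000]
Step 3: x=[3.7757 8.2166 13.0077 18.0001] v=[-1.0752 1.0138 0.0608 0.0006]
Step 4: x=[3.6458 8.3320 13.0218 18.0005] v=[-1.2988 1.1539 0.1413 0.0036]
Step 5: x=[3.5034 8.4475 13.0475 18.0017] v=[-1.4243 1.1553 0.2569 0.0121]
Step 6: x=[3.3587 8.5493 13.0874 18.0047] v=[-1.4467 1.0177 0.3986 0.0304]
Step 7: x=[3.2217 8.6250 13.1424 18.0111] v=[-1.3705 0.7567 0.5503 0.0635]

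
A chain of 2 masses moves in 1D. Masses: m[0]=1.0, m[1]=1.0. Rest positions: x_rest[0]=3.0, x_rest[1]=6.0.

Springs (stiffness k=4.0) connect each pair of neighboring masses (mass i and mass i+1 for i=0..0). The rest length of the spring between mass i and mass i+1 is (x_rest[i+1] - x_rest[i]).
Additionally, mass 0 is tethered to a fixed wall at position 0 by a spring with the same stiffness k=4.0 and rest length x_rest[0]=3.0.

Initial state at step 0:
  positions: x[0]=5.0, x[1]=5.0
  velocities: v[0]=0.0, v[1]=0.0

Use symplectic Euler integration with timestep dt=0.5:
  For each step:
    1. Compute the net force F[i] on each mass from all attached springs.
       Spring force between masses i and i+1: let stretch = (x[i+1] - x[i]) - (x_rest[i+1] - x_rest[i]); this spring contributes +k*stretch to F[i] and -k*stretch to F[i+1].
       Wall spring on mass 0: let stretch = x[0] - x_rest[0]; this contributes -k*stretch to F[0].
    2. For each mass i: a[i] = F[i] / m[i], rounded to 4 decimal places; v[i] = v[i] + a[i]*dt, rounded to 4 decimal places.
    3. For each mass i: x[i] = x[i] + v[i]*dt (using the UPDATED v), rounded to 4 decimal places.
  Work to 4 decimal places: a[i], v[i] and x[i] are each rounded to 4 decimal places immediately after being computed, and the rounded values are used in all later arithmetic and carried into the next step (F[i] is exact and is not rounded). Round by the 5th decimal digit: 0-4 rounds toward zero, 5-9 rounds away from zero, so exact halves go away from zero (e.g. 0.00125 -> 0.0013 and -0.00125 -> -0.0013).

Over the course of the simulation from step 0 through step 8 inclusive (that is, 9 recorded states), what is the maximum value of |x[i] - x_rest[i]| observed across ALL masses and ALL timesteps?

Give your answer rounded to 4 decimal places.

Step 0: x=[5.0000 5.0000] v=[0.0000 0.0000]
Step 1: x=[0.0000 8.0000] v=[-10.0000 6.0000]
Step 2: x=[3.0000 6.0000] v=[6.0000 -4.0000]
Step 3: x=[6.0000 4.0000] v=[6.0000 -4.0000]
Step 4: x=[1.0000 7.0000] v=[-10.0000 6.0000]
Step 5: x=[1.0000 7.0000] v=[0.0000 0.0000]
Step 6: x=[6.0000 4.0000] v=[10.0000 -6.0000]
Step 7: x=[3.0000 6.0000] v=[-6.0000 4.0000]
Step 8: x=[0.0000 8.0000] v=[-6.0000 4.0000]
Max displacement = 3.0000

Answer: 3.0000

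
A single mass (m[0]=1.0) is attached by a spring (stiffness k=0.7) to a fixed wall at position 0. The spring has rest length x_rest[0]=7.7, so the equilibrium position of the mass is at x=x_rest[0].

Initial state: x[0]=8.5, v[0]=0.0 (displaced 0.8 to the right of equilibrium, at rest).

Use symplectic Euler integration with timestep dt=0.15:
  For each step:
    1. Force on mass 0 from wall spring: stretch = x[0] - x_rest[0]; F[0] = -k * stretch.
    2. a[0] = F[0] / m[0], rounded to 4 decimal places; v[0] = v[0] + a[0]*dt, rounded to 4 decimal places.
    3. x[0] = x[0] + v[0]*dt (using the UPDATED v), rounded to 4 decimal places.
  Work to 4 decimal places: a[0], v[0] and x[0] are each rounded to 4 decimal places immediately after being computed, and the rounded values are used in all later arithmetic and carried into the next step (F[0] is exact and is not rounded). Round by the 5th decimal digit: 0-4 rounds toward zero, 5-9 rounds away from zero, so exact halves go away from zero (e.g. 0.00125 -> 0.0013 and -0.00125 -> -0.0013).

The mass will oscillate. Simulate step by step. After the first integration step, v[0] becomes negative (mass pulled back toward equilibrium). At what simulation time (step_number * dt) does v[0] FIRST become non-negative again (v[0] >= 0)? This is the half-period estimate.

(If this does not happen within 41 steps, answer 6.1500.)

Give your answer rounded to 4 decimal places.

Answer: 3.9000

Derivation:
Step 0: x=[8.5000] v=[0.0000]
Step 1: x=[8.4874] v=[-0.0840]
Step 2: x=[8.4624] v=[-0.1667]
Step 3: x=[8.4254] v=[-0.2468]
Step 4: x=[8.3770] v=[-0.3230]
Step 5: x=[8.3179] v=[-0.3941]
Step 6: x=[8.2491] v=[-0.4590]
Step 7: x=[8.1716] v=[-0.5167]
Step 8: x=[8.0867] v=[-0.5662]
Step 9: x=[7.9957] v=[-0.6068]
Step 10: x=[7.9000] v=[-0.6379]
Step 11: x=[7.8012] v=[-0.6589]
Step 12: x=[7.7008] v=[-0.6695]
Step 13: x=[7.6004] v=[-0.6696]
Step 14: x=[7.5015] v=[-0.6591]
Step 15: x=[7.4058] v=[-0.6383]
Step 16: x=[7.3147] v=[-0.6074]
Step 17: x=[7.2297] v=[-0.5669]
Step 18: x=[7.1521] v=[-0.5175]
Step 19: x=[7.0831] v=[-0.4600]
Step 20: x=[7.0238] v=[-0.3952]
Step 21: x=[6.9752] v=[-0.3242]
Step 22: x=[6.9380] v=[-0.2481]
Step 23: x=[6.9128] v=[-0.1681]
Step 24: x=[6.9000] v=[-0.0855]
Step 25: x=[6.8998] v=[-0.0015]
Step 26: x=[6.9122] v=[0.0825]
First v>=0 after going negative at step 26, time=3.9000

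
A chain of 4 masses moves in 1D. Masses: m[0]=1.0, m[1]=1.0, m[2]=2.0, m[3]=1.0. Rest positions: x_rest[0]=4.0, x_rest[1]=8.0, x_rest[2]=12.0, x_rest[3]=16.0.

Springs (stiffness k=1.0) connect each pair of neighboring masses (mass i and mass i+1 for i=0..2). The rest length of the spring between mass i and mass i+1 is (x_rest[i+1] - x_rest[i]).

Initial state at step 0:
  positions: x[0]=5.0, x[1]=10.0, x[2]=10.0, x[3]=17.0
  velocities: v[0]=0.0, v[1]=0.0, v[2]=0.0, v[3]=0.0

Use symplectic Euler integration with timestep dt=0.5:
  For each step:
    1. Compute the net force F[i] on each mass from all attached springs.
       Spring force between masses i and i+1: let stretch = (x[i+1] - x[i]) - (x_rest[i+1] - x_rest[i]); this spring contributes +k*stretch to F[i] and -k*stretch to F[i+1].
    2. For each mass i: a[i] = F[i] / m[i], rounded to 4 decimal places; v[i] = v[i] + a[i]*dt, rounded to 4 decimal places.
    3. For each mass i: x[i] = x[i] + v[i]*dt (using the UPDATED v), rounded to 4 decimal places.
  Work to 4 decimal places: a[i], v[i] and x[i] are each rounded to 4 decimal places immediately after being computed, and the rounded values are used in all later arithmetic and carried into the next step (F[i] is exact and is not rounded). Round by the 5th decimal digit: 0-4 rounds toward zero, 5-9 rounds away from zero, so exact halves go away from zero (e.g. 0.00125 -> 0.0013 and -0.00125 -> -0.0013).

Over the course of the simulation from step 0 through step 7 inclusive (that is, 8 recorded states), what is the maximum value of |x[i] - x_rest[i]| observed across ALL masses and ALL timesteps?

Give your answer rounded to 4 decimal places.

Answer: 2.2971

Derivation:
Step 0: x=[5.0000 10.0000 10.0000 17.0000] v=[0.0000 0.0000 0.0000 0.0000]
Step 1: x=[5.2500 8.7500 10.8750 16.2500] v=[0.5000 -2.5000 1.7500 -1.5000]
Step 2: x=[5.3750 7.1563 12.1563 15.1563] v=[0.2500 -3.1875 2.5625 -2.1875]
Step 3: x=[4.9453 6.3672 13.1876 14.3126] v=[-0.8594 -1.5782 2.0625 -1.6875]
Step 4: x=[3.8711 6.9278 13.5070 14.1876] v=[-2.1485 1.1211 0.6387 -0.2500]
Step 5: x=[2.5610 8.3690 13.0890 14.8925] v=[-2.6202 2.8824 -0.8360 1.4097]
Step 6: x=[1.7029 9.5382 12.3064 16.1465] v=[-1.7162 2.3384 -1.5652 2.5080]
Step 7: x=[1.8037 9.4406 11.6578 17.4405] v=[0.2015 -0.1952 -1.2972 2.5880]
Max displacement = 2.2971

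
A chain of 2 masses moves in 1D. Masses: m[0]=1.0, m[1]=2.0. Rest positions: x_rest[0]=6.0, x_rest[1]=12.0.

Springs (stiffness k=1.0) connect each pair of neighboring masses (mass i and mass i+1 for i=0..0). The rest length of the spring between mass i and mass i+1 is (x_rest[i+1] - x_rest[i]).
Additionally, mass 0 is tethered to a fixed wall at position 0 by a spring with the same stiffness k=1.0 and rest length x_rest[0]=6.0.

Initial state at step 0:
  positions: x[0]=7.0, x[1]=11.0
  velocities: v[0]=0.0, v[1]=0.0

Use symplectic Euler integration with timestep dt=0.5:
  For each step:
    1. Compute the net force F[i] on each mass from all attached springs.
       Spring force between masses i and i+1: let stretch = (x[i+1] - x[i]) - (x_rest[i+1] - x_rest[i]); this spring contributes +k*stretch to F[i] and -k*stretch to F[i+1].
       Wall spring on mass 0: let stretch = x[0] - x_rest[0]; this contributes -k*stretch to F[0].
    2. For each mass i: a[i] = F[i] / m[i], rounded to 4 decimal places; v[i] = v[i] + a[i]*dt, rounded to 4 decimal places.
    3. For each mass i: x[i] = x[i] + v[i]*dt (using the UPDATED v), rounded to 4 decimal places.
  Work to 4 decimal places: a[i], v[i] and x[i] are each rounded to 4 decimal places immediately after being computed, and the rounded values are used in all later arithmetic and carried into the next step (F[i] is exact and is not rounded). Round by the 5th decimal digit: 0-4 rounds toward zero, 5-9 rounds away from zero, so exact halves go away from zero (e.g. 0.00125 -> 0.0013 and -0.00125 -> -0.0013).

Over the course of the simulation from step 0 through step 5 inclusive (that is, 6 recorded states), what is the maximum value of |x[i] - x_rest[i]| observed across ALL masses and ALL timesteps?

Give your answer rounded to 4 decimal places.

Step 0: x=[7.0000 11.0000] v=[0.0000 0.0000]
Step 1: x=[6.2500 11.2500] v=[-1.5000 0.5000]
Step 2: x=[5.1875 11.6250] v=[-2.1250 0.7500]
Step 3: x=[4.4375 11.9453] v=[-1.5000 0.6406]
Step 4: x=[4.4551 12.0772] v=[0.0352 0.2637]
Step 5: x=[5.2645 12.0063] v=[1.6187 -0.1419]
Max displacement = 1.5625

Answer: 1.5625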